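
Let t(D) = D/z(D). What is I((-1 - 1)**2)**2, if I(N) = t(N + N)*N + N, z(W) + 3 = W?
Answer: 2704/25 ≈ 108.16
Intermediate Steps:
z(W) = -3 + W
t(D) = D/(-3 + D)
I(N) = N + 2*N**2/(-3 + 2*N) (I(N) = ((N + N)/(-3 + (N + N)))*N + N = ((2*N)/(-3 + 2*N))*N + N = (2*N/(-3 + 2*N))*N + N = 2*N**2/(-3 + 2*N) + N = N + 2*N**2/(-3 + 2*N))
I((-1 - 1)**2)**2 = ((-1 - 1)**2*(-3 + 4*(-1 - 1)**2)/(-3 + 2*(-1 - 1)**2))**2 = ((-2)**2*(-3 + 4*(-2)**2)/(-3 + 2*(-2)**2))**2 = (4*(-3 + 4*4)/(-3 + 2*4))**2 = (4*(-3 + 16)/(-3 + 8))**2 = (4*13/5)**2 = (4*(1/5)*13)**2 = (52/5)**2 = 2704/25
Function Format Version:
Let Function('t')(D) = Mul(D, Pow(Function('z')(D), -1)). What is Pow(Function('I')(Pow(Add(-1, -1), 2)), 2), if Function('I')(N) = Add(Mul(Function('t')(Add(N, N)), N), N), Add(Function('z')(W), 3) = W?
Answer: Rational(2704, 25) ≈ 108.16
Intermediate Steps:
Function('z')(W) = Add(-3, W)
Function('t')(D) = Mul(D, Pow(Add(-3, D), -1))
Function('I')(N) = Add(N, Mul(2, Pow(N, 2), Pow(Add(-3, Mul(2, N)), -1))) (Function('I')(N) = Add(Mul(Mul(Add(N, N), Pow(Add(-3, Add(N, N)), -1)), N), N) = Add(Mul(Mul(Mul(2, N), Pow(Add(-3, Mul(2, N)), -1)), N), N) = Add(Mul(Mul(2, N, Pow(Add(-3, Mul(2, N)), -1)), N), N) = Add(Mul(2, Pow(N, 2), Pow(Add(-3, Mul(2, N)), -1)), N) = Add(N, Mul(2, Pow(N, 2), Pow(Add(-3, Mul(2, N)), -1))))
Pow(Function('I')(Pow(Add(-1, -1), 2)), 2) = Pow(Mul(Pow(Add(-1, -1), 2), Pow(Add(-3, Mul(2, Pow(Add(-1, -1), 2))), -1), Add(-3, Mul(4, Pow(Add(-1, -1), 2)))), 2) = Pow(Mul(Pow(-2, 2), Pow(Add(-3, Mul(2, Pow(-2, 2))), -1), Add(-3, Mul(4, Pow(-2, 2)))), 2) = Pow(Mul(4, Pow(Add(-3, Mul(2, 4)), -1), Add(-3, Mul(4, 4))), 2) = Pow(Mul(4, Pow(Add(-3, 8), -1), Add(-3, 16)), 2) = Pow(Mul(4, Pow(5, -1), 13), 2) = Pow(Mul(4, Rational(1, 5), 13), 2) = Pow(Rational(52, 5), 2) = Rational(2704, 25)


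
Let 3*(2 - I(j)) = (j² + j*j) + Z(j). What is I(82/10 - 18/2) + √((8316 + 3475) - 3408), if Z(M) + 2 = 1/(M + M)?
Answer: 1469/600 + √8383 ≈ 94.007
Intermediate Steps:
Z(M) = -2 + 1/(2*M) (Z(M) = -2 + 1/(M + M) = -2 + 1/(2*M))
I(j) = 8/3 - 2*j²/3 - 1/(6*j) (I(j) = 2 - ((j² + j*j) + (-2 + 1/(2*j)))/3 = 2 - ((j² + j²) + (-2 + 1/(2*j)))/3 = 2 - (2*j² + (-2 + 1/(2*j)))/3 = 2 - (-2 + 1/(2*j) + 2*j²)/3 = 2 + (⅔ - 2*j²/3 - 1/(6*j)) = 8/3 - 2*j²/3 - 1/(6*j))
I(82/10 - 18/2) + √((8316 + 3475) - 3408) = (-1 - 4*(82/10 - 18/2)³ + 16*(82/10 - 18/2))/(6*(82/10 - 18/2)) + √((8316 + 3475) - 3408) = (-1 - 4*(82*(⅒) - 18*½)³ + 16*(82*(⅒) - 18*½))/(6*(82*(⅒) - 18*½)) + √(11791 - 3408) = (-1 - 4*(41/5 - 9)³ + 16*(41/5 - 9))/(6*(41/5 - 9)) + √8383 = (-1 - 4*(-⅘)³ + 16*(-⅘))/(6*(-⅘)) + √8383 = (⅙)*(-5/4)*(-1 - 4*(-64/125) - 64/5) + √8383 = (⅙)*(-5/4)*(-1 + 256/125 - 64/5) + √8383 = (⅙)*(-5/4)*(-1469/125) + √8383 = 1469/600 + √8383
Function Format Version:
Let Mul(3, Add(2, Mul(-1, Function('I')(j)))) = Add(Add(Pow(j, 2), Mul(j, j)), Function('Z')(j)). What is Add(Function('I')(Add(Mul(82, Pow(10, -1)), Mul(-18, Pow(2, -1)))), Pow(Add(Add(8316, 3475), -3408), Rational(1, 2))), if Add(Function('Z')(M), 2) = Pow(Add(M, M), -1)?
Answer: Add(Rational(1469, 600), Pow(8383, Rational(1, 2))) ≈ 94.007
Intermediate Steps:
Function('Z')(M) = Add(-2, Mul(Rational(1, 2), Pow(M, -1))) (Function('Z')(M) = Add(-2, Pow(Add(M, M), -1)) = Add(-2, Pow(Mul(2, M), -1)) = Add(-2, Mul(Rational(1, 2), Pow(M, -1))))
Function('I')(j) = Add(Rational(8, 3), Mul(Rational(-2, 3), Pow(j, 2)), Mul(Rational(-1, 6), Pow(j, -1))) (Function('I')(j) = Add(2, Mul(Rational(-1, 3), Add(Add(Pow(j, 2), Mul(j, j)), Add(-2, Mul(Rational(1, 2), Pow(j, -1)))))) = Add(2, Mul(Rational(-1, 3), Add(Add(Pow(j, 2), Pow(j, 2)), Add(-2, Mul(Rational(1, 2), Pow(j, -1)))))) = Add(2, Mul(Rational(-1, 3), Add(Mul(2, Pow(j, 2)), Add(-2, Mul(Rational(1, 2), Pow(j, -1)))))) = Add(2, Mul(Rational(-1, 3), Add(-2, Mul(Rational(1, 2), Pow(j, -1)), Mul(2, Pow(j, 2))))) = Add(2, Add(Rational(2, 3), Mul(Rational(-2, 3), Pow(j, 2)), Mul(Rational(-1, 6), Pow(j, -1)))) = Add(Rational(8, 3), Mul(Rational(-2, 3), Pow(j, 2)), Mul(Rational(-1, 6), Pow(j, -1))))
Add(Function('I')(Add(Mul(82, Pow(10, -1)), Mul(-18, Pow(2, -1)))), Pow(Add(Add(8316, 3475), -3408), Rational(1, 2))) = Add(Mul(Rational(1, 6), Pow(Add(Mul(82, Pow(10, -1)), Mul(-18, Pow(2, -1))), -1), Add(-1, Mul(-4, Pow(Add(Mul(82, Pow(10, -1)), Mul(-18, Pow(2, -1))), 3)), Mul(16, Add(Mul(82, Pow(10, -1)), Mul(-18, Pow(2, -1)))))), Pow(Add(Add(8316, 3475), -3408), Rational(1, 2))) = Add(Mul(Rational(1, 6), Pow(Add(Mul(82, Rational(1, 10)), Mul(-18, Rational(1, 2))), -1), Add(-1, Mul(-4, Pow(Add(Mul(82, Rational(1, 10)), Mul(-18, Rational(1, 2))), 3)), Mul(16, Add(Mul(82, Rational(1, 10)), Mul(-18, Rational(1, 2)))))), Pow(Add(11791, -3408), Rational(1, 2))) = Add(Mul(Rational(1, 6), Pow(Add(Rational(41, 5), -9), -1), Add(-1, Mul(-4, Pow(Add(Rational(41, 5), -9), 3)), Mul(16, Add(Rational(41, 5), -9)))), Pow(8383, Rational(1, 2))) = Add(Mul(Rational(1, 6), Pow(Rational(-4, 5), -1), Add(-1, Mul(-4, Pow(Rational(-4, 5), 3)), Mul(16, Rational(-4, 5)))), Pow(8383, Rational(1, 2))) = Add(Mul(Rational(1, 6), Rational(-5, 4), Add(-1, Mul(-4, Rational(-64, 125)), Rational(-64, 5))), Pow(8383, Rational(1, 2))) = Add(Mul(Rational(1, 6), Rational(-5, 4), Add(-1, Rational(256, 125), Rational(-64, 5))), Pow(8383, Rational(1, 2))) = Add(Mul(Rational(1, 6), Rational(-5, 4), Rational(-1469, 125)), Pow(8383, Rational(1, 2))) = Add(Rational(1469, 600), Pow(8383, Rational(1, 2)))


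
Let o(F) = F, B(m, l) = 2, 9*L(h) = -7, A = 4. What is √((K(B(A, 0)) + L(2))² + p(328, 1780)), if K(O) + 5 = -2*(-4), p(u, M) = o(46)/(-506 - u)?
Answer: √7642081/1251 ≈ 2.2098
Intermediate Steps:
L(h) = -7/9 (L(h) = (⅑)*(-7) = -7/9)
p(u, M) = 46/(-506 - u)
K(O) = 3 (K(O) = -5 - 2*(-4) = -5 + 8 = 3)
√((K(B(A, 0)) + L(2))² + p(328, 1780)) = √((3 - 7/9)² - 46/(506 + 328)) = √((20/9)² - 46/834) = √(400/81 - 46*1/834) = √(400/81 - 23/417) = √(54979/11259) = √7642081/1251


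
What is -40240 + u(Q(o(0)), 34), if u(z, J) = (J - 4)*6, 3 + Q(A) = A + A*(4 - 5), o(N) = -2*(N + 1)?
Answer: -40060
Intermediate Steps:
o(N) = -2 - 2*N (o(N) = -2*(1 + N) = -2 - 2*N)
Q(A) = -3 (Q(A) = -3 + (A + A*(4 - 5)) = -3 + (A + A*(-1)) = -3 + (A - A) = -3 + 0 = -3)
u(z, J) = -24 + 6*J (u(z, J) = (-4 + J)*6 = -24 + 6*J)
-40240 + u(Q(o(0)), 34) = -40240 + (-24 + 6*34) = -40240 + (-24 + 204) = -40240 + 180 = -40060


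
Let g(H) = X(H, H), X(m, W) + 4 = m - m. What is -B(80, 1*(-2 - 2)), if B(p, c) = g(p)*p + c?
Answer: 324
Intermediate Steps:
X(m, W) = -4 (X(m, W) = -4 + (m - m) = -4 + 0 = -4)
g(H) = -4
B(p, c) = c - 4*p (B(p, c) = -4*p + c = c - 4*p)
-B(80, 1*(-2 - 2)) = -(1*(-2 - 2) - 4*80) = -(1*(-4) - 320) = -(-4 - 320) = -1*(-324) = 324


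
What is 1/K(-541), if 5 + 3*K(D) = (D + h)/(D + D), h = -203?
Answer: -1623/2333 ≈ -0.69567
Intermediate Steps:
K(D) = -5/3 + (-203 + D)/(6*D) (K(D) = -5/3 + ((D - 203)/(D + D))/3 = -5/3 + ((-203 + D)/((2*D)))/3 = -5/3 + ((-203 + D)*(1/(2*D)))/3 = -5/3 + ((-203 + D)/(2*D))/3 = -5/3 + (-203 + D)/(6*D))
1/K(-541) = 1/((⅙)*(-203 - 9*(-541))/(-541)) = 1/((⅙)*(-1/541)*(-203 + 4869)) = 1/((⅙)*(-1/541)*4666) = 1/(-2333/1623) = -1623/2333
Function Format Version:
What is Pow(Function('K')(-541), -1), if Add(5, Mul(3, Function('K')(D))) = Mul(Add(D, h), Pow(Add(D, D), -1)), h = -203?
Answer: Rational(-1623, 2333) ≈ -0.69567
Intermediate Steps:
Function('K')(D) = Add(Rational(-5, 3), Mul(Rational(1, 6), Pow(D, -1), Add(-203, D))) (Function('K')(D) = Add(Rational(-5, 3), Mul(Rational(1, 3), Mul(Add(D, -203), Pow(Add(D, D), -1)))) = Add(Rational(-5, 3), Mul(Rational(1, 3), Mul(Add(-203, D), Pow(Mul(2, D), -1)))) = Add(Rational(-5, 3), Mul(Rational(1, 3), Mul(Add(-203, D), Mul(Rational(1, 2), Pow(D, -1))))) = Add(Rational(-5, 3), Mul(Rational(1, 3), Mul(Rational(1, 2), Pow(D, -1), Add(-203, D)))) = Add(Rational(-5, 3), Mul(Rational(1, 6), Pow(D, -1), Add(-203, D))))
Pow(Function('K')(-541), -1) = Pow(Mul(Rational(1, 6), Pow(-541, -1), Add(-203, Mul(-9, -541))), -1) = Pow(Mul(Rational(1, 6), Rational(-1, 541), Add(-203, 4869)), -1) = Pow(Mul(Rational(1, 6), Rational(-1, 541), 4666), -1) = Pow(Rational(-2333, 1623), -1) = Rational(-1623, 2333)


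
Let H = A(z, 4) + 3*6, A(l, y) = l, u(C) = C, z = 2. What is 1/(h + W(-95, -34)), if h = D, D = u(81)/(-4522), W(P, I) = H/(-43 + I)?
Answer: -7106/1973 ≈ -3.6016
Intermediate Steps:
H = 20 (H = 2 + 3*6 = 2 + 18 = 20)
W(P, I) = 20/(-43 + I)
D = -81/4522 (D = 81/(-4522) = 81*(-1/4522) = -81/4522 ≈ -0.017912)
h = -81/4522 ≈ -0.017912
1/(h + W(-95, -34)) = 1/(-81/4522 + 20/(-43 - 34)) = 1/(-81/4522 + 20/(-77)) = 1/(-81/4522 + 20*(-1/77)) = 1/(-81/4522 - 20/77) = 1/(-1973/7106) = -7106/1973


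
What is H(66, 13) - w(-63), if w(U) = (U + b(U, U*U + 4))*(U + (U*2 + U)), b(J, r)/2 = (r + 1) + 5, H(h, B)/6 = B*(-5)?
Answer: 1989150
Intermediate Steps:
H(h, B) = -30*B (H(h, B) = 6*(B*(-5)) = 6*(-5*B) = -30*B)
b(J, r) = 12 + 2*r (b(J, r) = 2*((r + 1) + 5) = 2*((1 + r) + 5) = 2*(6 + r) = 12 + 2*r)
w(U) = 4*U*(20 + U + 2*U²) (w(U) = (U + (12 + 2*(U*U + 4)))*(U + (U*2 + U)) = (U + (12 + 2*(U² + 4)))*(U + (2*U + U)) = (U + (12 + 2*(4 + U²)))*(U + 3*U) = (U + (12 + (8 + 2*U²)))*(4*U) = (U + (20 + 2*U²))*(4*U) = (20 + U + 2*U²)*(4*U) = 4*U*(20 + U + 2*U²))
H(66, 13) - w(-63) = -30*13 - 4*(-63)*(20 - 63 + 2*(-63)²) = -390 - 4*(-63)*(20 - 63 + 2*3969) = -390 - 4*(-63)*(20 - 63 + 7938) = -390 - 4*(-63)*7895 = -390 - 1*(-1989540) = -390 + 1989540 = 1989150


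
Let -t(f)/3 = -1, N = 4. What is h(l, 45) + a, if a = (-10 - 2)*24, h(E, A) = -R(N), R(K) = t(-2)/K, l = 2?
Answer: -1155/4 ≈ -288.75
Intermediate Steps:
t(f) = 3 (t(f) = -3*(-1) = 3)
R(K) = 3/K
h(E, A) = -3/4
a = -288 (a = -12*24 = -288)
h(l, 45) + a = -3/4 - 288 = -1155/4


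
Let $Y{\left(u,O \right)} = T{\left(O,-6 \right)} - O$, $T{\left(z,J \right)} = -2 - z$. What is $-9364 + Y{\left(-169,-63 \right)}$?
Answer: $-9240$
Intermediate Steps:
$Y{\left(u,O \right)} = -2 - 2 O$ ($Y{\left(u,O \right)} = \left(-2 - O\right) - O = -2 - 2 O$)
$-9364 + Y{\left(-169,-63 \right)} = -9364 - -124 = -9364 + \left(-2 + 126\right) = -9364 + 124 = -9240$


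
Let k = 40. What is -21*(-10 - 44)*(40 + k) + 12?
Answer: 90732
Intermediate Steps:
-21*(-10 - 44)*(40 + k) + 12 = -21*(-10 - 44)*(40 + 40) + 12 = -(-1134)*80 + 12 = -21*(-4320) + 12 = 90720 + 12 = 90732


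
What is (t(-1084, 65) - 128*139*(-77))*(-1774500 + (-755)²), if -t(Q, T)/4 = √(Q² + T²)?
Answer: -1650111478400 + 4817900*√1179281 ≈ -1.6449e+12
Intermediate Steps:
t(Q, T) = -4*√(Q² + T²)
(t(-1084, 65) - 128*139*(-77))*(-1774500 + (-755)²) = (-4*√((-1084)² + 65²) - 128*139*(-77))*(-1774500 + (-755)²) = (-4*√(1175056 + 4225) - 17792*(-77))*(-1774500 + 570025) = (-4*√1179281 + 1369984)*(-1204475) = (1369984 - 4*√1179281)*(-1204475) = -1650111478400 + 4817900*√1179281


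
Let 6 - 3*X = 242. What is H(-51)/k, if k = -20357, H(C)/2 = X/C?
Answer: -472/3114621 ≈ -0.00015154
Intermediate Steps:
X = -236/3 (X = 2 - ⅓*242 = 2 - 242/3 = -236/3 ≈ -78.667)
H(C) = -472/(3*C) (H(C) = 2*(-236/(3*C)) = -472/(3*C))
H(-51)/k = -472/3/(-51)/(-20357) = -472/3*(-1/51)*(-1/20357) = (472/153)*(-1/20357) = -472/3114621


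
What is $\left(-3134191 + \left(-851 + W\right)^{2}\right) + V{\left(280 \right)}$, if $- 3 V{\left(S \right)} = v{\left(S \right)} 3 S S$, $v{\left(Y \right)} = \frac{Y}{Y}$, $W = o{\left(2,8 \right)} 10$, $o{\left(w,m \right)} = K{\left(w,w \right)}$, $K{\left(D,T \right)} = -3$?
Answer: $-2436430$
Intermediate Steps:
$o{\left(w,m \right)} = -3$
$W = -30$ ($W = \left(-3\right) 10 = -30$)
$v{\left(Y \right)} = 1$
$V{\left(S \right)} = - S^{2}$ ($V{\left(S \right)} = - \frac{1 \cdot 3 S S}{3} = - \frac{1 \cdot 3 S^{2}}{3} = - \frac{3 S^{2}}{3} = - S^{2}$)
$\left(-3134191 + \left(-851 + W\right)^{2}\right) + V{\left(280 \right)} = \left(-3134191 + \left(-851 - 30\right)^{2}\right) - 280^{2} = \left(-3134191 + \left(-881\right)^{2}\right) - 78400 = \left(-3134191 + 776161\right) - 78400 = -2358030 - 78400 = -2436430$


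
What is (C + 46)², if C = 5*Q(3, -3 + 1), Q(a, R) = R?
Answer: 1296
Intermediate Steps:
C = -10 (C = 5*(-3 + 1) = 5*(-2) = -10)
(C + 46)² = (-10 + 46)² = 36² = 1296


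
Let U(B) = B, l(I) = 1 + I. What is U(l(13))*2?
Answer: 28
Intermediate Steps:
U(l(13))*2 = (1 + 13)*2 = 14*2 = 28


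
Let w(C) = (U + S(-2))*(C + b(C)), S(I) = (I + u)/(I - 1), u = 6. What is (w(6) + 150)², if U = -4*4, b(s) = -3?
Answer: 9604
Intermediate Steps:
S(I) = (6 + I)/(-1 + I) (S(I) = (I + 6)/(I - 1) = (6 + I)/(-1 + I))
U = -16
w(C) = 52 - 52*C/3 (w(C) = (-16 + (6 - 2)/(-1 - 2))*(C - 3) = (-16 + 4/(-3))*(-3 + C) = (-16 - ⅓*4)*(-3 + C) = (-16 - 4/3)*(-3 + C) = -52*(-3 + C)/3 = 52 - 52*C/3)
(w(6) + 150)² = ((52 - 52/3*6) + 150)² = ((52 - 104) + 150)² = (-52 + 150)² = 98² = 9604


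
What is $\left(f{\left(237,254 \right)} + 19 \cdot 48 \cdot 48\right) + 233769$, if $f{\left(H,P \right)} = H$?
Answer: $277782$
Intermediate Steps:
$\left(f{\left(237,254 \right)} + 19 \cdot 48 \cdot 48\right) + 233769 = \left(237 + 19 \cdot 48 \cdot 48\right) + 233769 = \left(237 + 912 \cdot 48\right) + 233769 = \left(237 + 43776\right) + 233769 = 44013 + 233769 = 277782$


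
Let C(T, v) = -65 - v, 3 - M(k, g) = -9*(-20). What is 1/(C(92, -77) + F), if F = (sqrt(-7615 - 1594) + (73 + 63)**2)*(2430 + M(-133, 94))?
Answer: 13890500/578853552405627 - 751*I*sqrt(9209)/578853552405627 ≈ 2.3997e-8 - 1.245e-10*I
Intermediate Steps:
M(k, g) = -177 (M(k, g) = 3 - (-9)*(-20) = 3 - 1*180 = 3 - 180 = -177)
F = 41671488 + 2253*I*sqrt(9209) (F = (sqrt(-7615 - 1594) + (73 + 63)**2)*(2430 - 177) = (sqrt(-9209) + 136**2)*2253 = (I*sqrt(9209) + 18496)*2253 = (18496 + I*sqrt(9209))*2253 = 41671488 + 2253*I*sqrt(9209) ≈ 4.1671e+7 + 2.1621e+5*I)
1/(C(92, -77) + F) = 1/((-65 - 1*(-77)) + (41671488 + 2253*I*sqrt(9209))) = 1/((-65 + 77) + (41671488 + 2253*I*sqrt(9209))) = 1/(12 + (41671488 + 2253*I*sqrt(9209))) = 1/(41671500 + 2253*I*sqrt(9209))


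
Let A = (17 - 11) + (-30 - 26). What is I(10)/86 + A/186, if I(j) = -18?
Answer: -1912/3999 ≈ -0.47812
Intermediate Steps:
A = -50 (A = 6 - 56 = -50)
I(10)/86 + A/186 = -18/86 - 50/186 = -18*1/86 - 50*1/186 = -9/43 - 25/93 = -1912/3999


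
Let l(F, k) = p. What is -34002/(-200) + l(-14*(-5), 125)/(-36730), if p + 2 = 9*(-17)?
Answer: 62446223/367300 ≈ 170.01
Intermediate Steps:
p = -155 (p = -2 + 9*(-17) = -2 - 153 = -155)
l(F, k) = -155
-34002/(-200) + l(-14*(-5), 125)/(-36730) = -34002/(-200) - 155/(-36730) = -34002*(-1/200) - 155*(-1/36730) = 17001/100 + 31/7346 = 62446223/367300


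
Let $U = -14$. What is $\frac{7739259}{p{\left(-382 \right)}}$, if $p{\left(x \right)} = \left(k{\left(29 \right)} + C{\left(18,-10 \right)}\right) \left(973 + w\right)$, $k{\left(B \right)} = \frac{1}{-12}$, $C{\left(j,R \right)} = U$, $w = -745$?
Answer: $- \frac{7739259}{3211} \approx -2410.2$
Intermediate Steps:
$C{\left(j,R \right)} = -14$
$k{\left(B \right)} = - \frac{1}{12}$
$p{\left(x \right)} = -3211$ ($p{\left(x \right)} = \left(- \frac{1}{12} - 14\right) \left(973 - 745\right) = \left(- \frac{169}{12}\right) 228 = -3211$)
$\frac{7739259}{p{\left(-382 \right)}} = \frac{7739259}{-3211} = 7739259 \left(- \frac{1}{3211}\right) = - \frac{7739259}{3211}$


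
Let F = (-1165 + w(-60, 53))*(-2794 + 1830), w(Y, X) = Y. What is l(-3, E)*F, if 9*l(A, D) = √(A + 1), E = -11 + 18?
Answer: 1180900*I*√2/9 ≈ 1.8556e+5*I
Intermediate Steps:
E = 7
l(A, D) = √(1 + A)/9 (l(A, D) = √(A + 1)/9 = √(1 + A)/9)
F = 1180900 (F = (-1165 - 60)*(-2794 + 1830) = -1225*(-964) = 1180900)
l(-3, E)*F = (√(1 - 3)/9)*1180900 = (√(-2)/9)*1180900 = ((I*√2)/9)*1180900 = (I*√2/9)*1180900 = 1180900*I*√2/9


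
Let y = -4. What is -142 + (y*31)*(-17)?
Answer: 1966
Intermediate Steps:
-142 + (y*31)*(-17) = -142 - 4*31*(-17) = -142 - 124*(-17) = -142 + 2108 = 1966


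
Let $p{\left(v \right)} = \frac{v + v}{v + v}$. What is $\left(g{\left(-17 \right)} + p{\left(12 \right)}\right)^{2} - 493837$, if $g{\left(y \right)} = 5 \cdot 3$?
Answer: $-493581$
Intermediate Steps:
$p{\left(v \right)} = 1$ ($p{\left(v \right)} = \frac{2 v}{2 v} = 2 v \frac{1}{2 v} = 1$)
$g{\left(y \right)} = 15$
$\left(g{\left(-17 \right)} + p{\left(12 \right)}\right)^{2} - 493837 = \left(15 + 1\right)^{2} - 493837 = 16^{2} - 493837 = 256 - 493837 = -493581$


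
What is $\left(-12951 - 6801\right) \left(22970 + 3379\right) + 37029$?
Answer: $-520408419$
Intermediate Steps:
$\left(-12951 - 6801\right) \left(22970 + 3379\right) + 37029 = \left(-19752\right) 26349 + 37029 = -520445448 + 37029 = -520408419$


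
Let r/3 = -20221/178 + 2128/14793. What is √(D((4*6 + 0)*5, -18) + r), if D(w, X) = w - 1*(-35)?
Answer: I*√142808386583522/877718 ≈ 13.615*I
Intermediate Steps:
r = -298750469/877718 (r = 3*(-20221/178 + 2128/14793) = 3*(-298750469/2633154) = -298750469/877718 ≈ -340.37)
D(w, X) = 35 + w (D(w, X) = w + 35 = 35 + w)
√(D((4*6 + 0)*5, -18) + r) = √((35 + (4*6 + 0)*5) - 298750469/877718) = √((35 + (24 + 0)*5) - 298750469/877718) = √((35 + 24*5) - 298750469/877718) = √((35 + 120) - 298750469/877718) = √(155 - 298750469/877718) = √(-162704179/877718) = I*√142808386583522/877718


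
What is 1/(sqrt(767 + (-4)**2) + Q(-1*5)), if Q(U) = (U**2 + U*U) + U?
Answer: 5/138 - sqrt(87)/414 ≈ 0.013702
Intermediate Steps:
Q(U) = U + 2*U**2 (Q(U) = (U**2 + U**2) + U = 2*U**2 + U = U + 2*U**2)
1/(sqrt(767 + (-4)**2) + Q(-1*5)) = 1/(sqrt(767 + (-4)**2) + (-1*5)*(1 + 2*(-1*5))) = 1/(sqrt(767 + 16) - 5*(1 + 2*(-5))) = 1/(sqrt(783) - 5*(1 - 10)) = 1/(3*sqrt(87) - 5*(-9)) = 1/(3*sqrt(87) + 45) = 1/(45 + 3*sqrt(87))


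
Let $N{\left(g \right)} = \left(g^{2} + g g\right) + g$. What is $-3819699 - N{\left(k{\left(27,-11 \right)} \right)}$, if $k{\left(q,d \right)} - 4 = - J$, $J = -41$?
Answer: $-3823794$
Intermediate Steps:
$k{\left(q,d \right)} = 45$ ($k{\left(q,d \right)} = 4 - -41 = 4 + 41 = 45$)
$N{\left(g \right)} = g + 2 g^{2}$ ($N{\left(g \right)} = \left(g^{2} + g^{2}\right) + g = 2 g^{2} + g = g + 2 g^{2}$)
$-3819699 - N{\left(k{\left(27,-11 \right)} \right)} = -3819699 - 45 \left(1 + 2 \cdot 45\right) = -3819699 - 45 \left(1 + 90\right) = -3819699 - 45 \cdot 91 = -3819699 - 4095 = -3823794$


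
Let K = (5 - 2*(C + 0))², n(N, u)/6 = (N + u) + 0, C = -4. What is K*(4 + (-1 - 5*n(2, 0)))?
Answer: -9633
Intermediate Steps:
n(N, u) = 6*N + 6*u (n(N, u) = 6*((N + u) + 0) = 6*(N + u) = 6*N + 6*u)
K = 169 (K = (5 - 2*(-4 + 0))² = (5 - 2*(-4))² = (5 + 8)² = 13² = 169)
K*(4 + (-1 - 5*n(2, 0))) = 169*(4 + (-1 - 5*(6*2 + 6*0))) = 169*(4 + (-1 - 5*(12 + 0))) = 169*(4 + (-1 - 5*12)) = 169*(4 + (-1 - 60)) = 169*(4 - 61) = 169*(-57) = -9633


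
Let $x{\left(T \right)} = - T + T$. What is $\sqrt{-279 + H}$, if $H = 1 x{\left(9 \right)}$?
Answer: $3 i \sqrt{31} \approx 16.703 i$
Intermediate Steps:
$x{\left(T \right)} = 0$
$H = 0$ ($H = 1 \cdot 0 = 0$)
$\sqrt{-279 + H} = \sqrt{-279 + 0} = \sqrt{-279} = 3 i \sqrt{31}$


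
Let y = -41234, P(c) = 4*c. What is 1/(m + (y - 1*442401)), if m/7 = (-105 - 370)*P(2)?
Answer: -1/510235 ≈ -1.9599e-6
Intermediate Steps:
m = -26600 (m = 7*((-105 - 370)*(4*2)) = 7*(-475*8) = 7*(-3800) = -26600)
1/(m + (y - 1*442401)) = 1/(-26600 + (-41234 - 1*442401)) = 1/(-26600 + (-41234 - 442401)) = 1/(-26600 - 483635) = 1/(-510235) = -1/510235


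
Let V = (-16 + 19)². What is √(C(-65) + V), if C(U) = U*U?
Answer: √4234 ≈ 65.069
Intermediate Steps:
C(U) = U²
V = 9 (V = 3² = 9)
√(C(-65) + V) = √((-65)² + 9) = √(4225 + 9) = √4234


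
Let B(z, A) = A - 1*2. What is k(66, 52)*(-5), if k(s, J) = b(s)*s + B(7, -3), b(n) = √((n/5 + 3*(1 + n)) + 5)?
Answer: 25 - 132*√1370 ≈ -4860.8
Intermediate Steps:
B(z, A) = -2 + A (B(z, A) = A - 2 = -2 + A)
b(n) = √(8 + 16*n/5) (b(n) = √((n*(⅕) + (3 + 3*n)) + 5) = √((n/5 + (3 + 3*n)) + 5) = √((3 + 16*n/5) + 5) = √(8 + 16*n/5))
k(s, J) = -5 + 2*s*√(50 + 20*s)/5 (k(s, J) = (2*√(50 + 20*s)/5)*s + (-2 - 3) = 2*s*√(50 + 20*s)/5 - 5 = -5 + 2*s*√(50 + 20*s)/5)
k(66, 52)*(-5) = (-5 + (⅖)*66*√(50 + 20*66))*(-5) = (-5 + (⅖)*66*√(50 + 1320))*(-5) = (-5 + (⅖)*66*√1370)*(-5) = (-5 + 132*√1370/5)*(-5) = 25 - 132*√1370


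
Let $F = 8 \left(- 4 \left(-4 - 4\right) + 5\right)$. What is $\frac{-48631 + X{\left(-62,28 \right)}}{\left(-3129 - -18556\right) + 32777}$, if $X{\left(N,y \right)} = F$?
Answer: $- \frac{48335}{48204} \approx -1.0027$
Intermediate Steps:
$F = 296$ ($F = 8 \left(\left(-4\right) \left(-8\right) + 5\right) = 8 \left(32 + 5\right) = 8 \cdot 37 = 296$)
$X{\left(N,y \right)} = 296$
$\frac{-48631 + X{\left(-62,28 \right)}}{\left(-3129 - -18556\right) + 32777} = \frac{-48631 + 296}{\left(-3129 - -18556\right) + 32777} = - \frac{48335}{\left(-3129 + 18556\right) + 32777} = - \frac{48335}{15427 + 32777} = - \frac{48335}{48204}$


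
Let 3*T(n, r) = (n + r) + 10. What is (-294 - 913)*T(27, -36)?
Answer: -1207/3 ≈ -402.33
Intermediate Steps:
T(n, r) = 10/3 + n/3 + r/3 (T(n, r) = ((n + r) + 10)/3 = (10 + n + r)/3 = 10/3 + n/3 + r/3)
(-294 - 913)*T(27, -36) = (-294 - 913)*(10/3 + (⅓)*27 + (⅓)*(-36)) = -1207*(10/3 + 9 - 12) = -1207*⅓ = -1207/3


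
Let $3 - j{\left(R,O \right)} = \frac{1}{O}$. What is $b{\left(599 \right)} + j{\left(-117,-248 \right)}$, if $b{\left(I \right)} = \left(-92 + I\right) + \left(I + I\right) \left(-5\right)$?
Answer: $- \frac{1359039}{248} \approx -5480.0$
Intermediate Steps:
$j{\left(R,O \right)} = 3 - \frac{1}{O}$
$b{\left(I \right)} = -92 - 9 I$ ($b{\left(I \right)} = \left(-92 + I\right) + 2 I \left(-5\right) = \left(-92 + I\right) - 10 I = -92 - 9 I$)
$b{\left(599 \right)} + j{\left(-117,-248 \right)} = \left(-92 - 5391\right) + \left(3 - \frac{1}{-248}\right) = \left(-92 - 5391\right) + \left(3 - - \frac{1}{248}\right) = -5483 + \left(3 + \frac{1}{248}\right) = -5483 + \frac{745}{248} = - \frac{1359039}{248}$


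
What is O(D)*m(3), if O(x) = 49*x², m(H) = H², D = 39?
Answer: 670761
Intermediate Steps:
O(D)*m(3) = (49*39²)*3² = (49*1521)*9 = 74529*9 = 670761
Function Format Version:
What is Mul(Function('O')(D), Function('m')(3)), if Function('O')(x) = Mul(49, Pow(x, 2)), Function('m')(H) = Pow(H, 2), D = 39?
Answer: 670761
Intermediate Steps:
Mul(Function('O')(D), Function('m')(3)) = Mul(Mul(49, Pow(39, 2)), Pow(3, 2)) = Mul(Mul(49, 1521), 9) = Mul(74529, 9) = 670761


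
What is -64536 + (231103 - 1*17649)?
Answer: 148918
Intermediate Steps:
-64536 + (231103 - 1*17649) = -64536 + (231103 - 17649) = -64536 + 213454 = 148918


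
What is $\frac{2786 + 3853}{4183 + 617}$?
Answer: $\frac{2213}{1600} \approx 1.3831$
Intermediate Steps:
$\frac{2786 + 3853}{4183 + 617} = \frac{6639}{4800} = 6639 \cdot \frac{1}{4800} = \frac{2213}{1600}$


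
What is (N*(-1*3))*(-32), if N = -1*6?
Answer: -576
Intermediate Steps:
N = -6
(N*(-1*3))*(-32) = -(-6)*3*(-32) = -6*(-3)*(-32) = 18*(-32) = -576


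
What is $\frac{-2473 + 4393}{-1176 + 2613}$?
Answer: $\frac{640}{479} \approx 1.3361$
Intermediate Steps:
$\frac{-2473 + 4393}{-1176 + 2613} = \frac{1920}{1437} = 1920 \cdot \frac{1}{1437} = \frac{640}{479}$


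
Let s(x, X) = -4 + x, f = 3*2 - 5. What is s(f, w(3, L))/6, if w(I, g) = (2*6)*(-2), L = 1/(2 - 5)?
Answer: -1/2 ≈ -0.50000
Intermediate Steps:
L = -1/3 (L = 1/(-3) = -1/3 ≈ -0.33333)
w(I, g) = -24 (w(I, g) = 12*(-2) = -24)
f = 1 (f = 6 - 5 = 1)
s(f, w(3, L))/6 = (-4 + 1)/6 = (1/6)*(-3) = -1/2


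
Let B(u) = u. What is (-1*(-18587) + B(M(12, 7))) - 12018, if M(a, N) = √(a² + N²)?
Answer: 6569 + √193 ≈ 6582.9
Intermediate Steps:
M(a, N) = √(N² + a²)
(-1*(-18587) + B(M(12, 7))) - 12018 = (-1*(-18587) + √(7² + 12²)) - 12018 = (18587 + √(49 + 144)) - 12018 = (18587 + √193) - 12018 = 6569 + √193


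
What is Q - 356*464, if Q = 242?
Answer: -164942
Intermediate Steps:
Q - 356*464 = 242 - 356*464 = 242 - 165184 = -164942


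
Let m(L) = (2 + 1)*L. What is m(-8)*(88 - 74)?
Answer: -336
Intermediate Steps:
m(L) = 3*L
m(-8)*(88 - 74) = (3*(-8))*(88 - 74) = -24*14 = -336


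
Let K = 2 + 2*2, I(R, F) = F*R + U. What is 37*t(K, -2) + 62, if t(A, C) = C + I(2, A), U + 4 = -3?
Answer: 173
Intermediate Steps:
U = -7 (U = -4 - 3 = -7)
I(R, F) = -7 + F*R (I(R, F) = F*R - 7 = -7 + F*R)
K = 6 (K = 2 + 4 = 6)
t(A, C) = -7 + C + 2*A (t(A, C) = C + (-7 + A*2) = C + (-7 + 2*A) = -7 + C + 2*A)
37*t(K, -2) + 62 = 37*(-7 - 2 + 2*6) + 62 = 37*(-7 - 2 + 12) + 62 = 37*3 + 62 = 111 + 62 = 173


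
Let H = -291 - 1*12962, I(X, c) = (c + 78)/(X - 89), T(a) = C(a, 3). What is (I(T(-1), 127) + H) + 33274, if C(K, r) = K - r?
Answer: 1861748/93 ≈ 20019.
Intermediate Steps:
T(a) = -3 + a (T(a) = a - 1*3 = a - 3 = -3 + a)
I(X, c) = (78 + c)/(-89 + X)
H = -13253 (H = -291 - 12962 = -13253)
(I(T(-1), 127) + H) + 33274 = ((78 + 127)/(-89 + (-3 - 1)) - 13253) + 33274 = (205/(-89 - 4) - 13253) + 33274 = (205/(-93) - 13253) + 33274 = (-1/93*205 - 13253) + 33274 = (-205/93 - 13253) + 33274 = -1232734/93 + 33274 = 1861748/93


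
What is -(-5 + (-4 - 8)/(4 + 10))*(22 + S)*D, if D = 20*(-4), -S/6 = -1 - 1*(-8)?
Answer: 65600/7 ≈ 9371.4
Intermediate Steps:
S = -42 (S = -6*(-1 - 1*(-8)) = -6*(-1 + 8) = -6*7 = -42)
D = -80
-(-5 + (-4 - 8)/(4 + 10))*(22 + S)*D = -(-5 + (-4 - 8)/(4 + 10))*(22 - 42)*(-80) = -(-5 - 12/14)*(-20)*(-80) = -(-5 - 12*1/14)*(-20)*(-80) = -(-5 - 6/7)*(-20)*(-80) = -(-41/7*(-20))*(-80) = -820*(-80)/7 = -1*(-65600/7) = 65600/7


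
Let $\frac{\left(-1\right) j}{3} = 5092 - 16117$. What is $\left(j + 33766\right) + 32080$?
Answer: $98921$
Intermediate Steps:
$j = 33075$ ($j = - 3 \left(5092 - 16117\right) = \left(-3\right) \left(-11025\right) = 33075$)
$\left(j + 33766\right) + 32080 = \left(33075 + 33766\right) + 32080 = 66841 + 32080 = 98921$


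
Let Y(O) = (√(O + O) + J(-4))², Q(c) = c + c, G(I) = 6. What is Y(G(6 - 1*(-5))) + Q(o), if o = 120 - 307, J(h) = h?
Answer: -346 - 16*√3 ≈ -373.71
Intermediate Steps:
o = -187
Q(c) = 2*c
Y(O) = (-4 + √2*√O)² (Y(O) = (√(O + O) - 4)² = (√(2*O) - 4)² = (√2*√O - 4)² = (-4 + √2*√O)²)
Y(G(6 - 1*(-5))) + Q(o) = (-4 + √2*√6)² + 2*(-187) = (-4 + 2*√3)² - 374 = -374 + (-4 + 2*√3)²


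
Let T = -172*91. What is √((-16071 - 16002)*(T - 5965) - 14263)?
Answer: √693307778 ≈ 26331.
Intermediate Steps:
T = -15652
√((-16071 - 16002)*(T - 5965) - 14263) = √((-16071 - 16002)*(-15652 - 5965) - 14263) = √(-32073*(-21617) - 14263) = √(693322041 - 14263) = √693307778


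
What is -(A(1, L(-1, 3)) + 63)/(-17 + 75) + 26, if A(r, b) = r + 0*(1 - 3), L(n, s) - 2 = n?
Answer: 722/29 ≈ 24.897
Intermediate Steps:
L(n, s) = 2 + n
A(r, b) = r (A(r, b) = r + 0*(-2) = r + 0 = r)
-(A(1, L(-1, 3)) + 63)/(-17 + 75) + 26 = -(1 + 63)/(-17 + 75) + 26 = -64/58 + 26 = -1*32/29 + 26 = -32/29 + 26 = 722/29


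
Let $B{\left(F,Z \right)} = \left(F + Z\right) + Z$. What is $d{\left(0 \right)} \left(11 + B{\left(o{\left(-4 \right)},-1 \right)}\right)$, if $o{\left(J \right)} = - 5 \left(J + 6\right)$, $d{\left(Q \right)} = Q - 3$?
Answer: $3$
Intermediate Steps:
$d{\left(Q \right)} = -3 + Q$
$o{\left(J \right)} = -30 - 5 J$ ($o{\left(J \right)} = - 5 \left(6 + J\right) = -30 - 5 J$)
$B{\left(F,Z \right)} = F + 2 Z$
$d{\left(0 \right)} \left(11 + B{\left(o{\left(-4 \right)},-1 \right)}\right) = \left(-3 + 0\right) \left(11 + \left(\left(-30 - -20\right) + 2 \left(-1\right)\right)\right) = - 3 \left(11 + \left(\left(-30 + 20\right) - 2\right)\right) = - 3 \left(11 - 12\right) = \left(-3\right) \left(-1\right) = 3$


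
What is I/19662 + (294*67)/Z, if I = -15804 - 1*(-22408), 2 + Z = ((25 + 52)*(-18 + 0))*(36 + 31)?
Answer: 56492945/456472992 ≈ 0.12376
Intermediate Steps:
Z = -92864 (Z = -2 + ((25 + 52)*(-18 + 0))*(36 + 31) = -2 + (77*(-18))*67 = -2 - 1386*67 = -2 - 92862 = -92864)
I = 6604 (I = -15804 + 22408 = 6604)
I/19662 + (294*67)/Z = 6604/19662 + (294*67)/(-92864) = 6604*(1/19662) + 19698*(-1/92864) = 3302/9831 - 9849/46432 = 56492945/456472992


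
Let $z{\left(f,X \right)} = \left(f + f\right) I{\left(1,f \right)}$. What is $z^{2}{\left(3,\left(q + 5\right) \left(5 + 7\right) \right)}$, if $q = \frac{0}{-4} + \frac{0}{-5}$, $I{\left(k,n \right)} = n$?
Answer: $324$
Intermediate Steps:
$q = 0$ ($q = 0 \left(- \frac{1}{4}\right) + 0 \left(- \frac{1}{5}\right) = 0 + 0 = 0$)
$z{\left(f,X \right)} = 2 f^{2}$ ($z{\left(f,X \right)} = \left(f + f\right) f = 2 f f = 2 f^{2}$)
$z^{2}{\left(3,\left(q + 5\right) \left(5 + 7\right) \right)} = \left(2 \cdot 3^{2}\right)^{2} = \left(2 \cdot 9\right)^{2} = 18^{2} = 324$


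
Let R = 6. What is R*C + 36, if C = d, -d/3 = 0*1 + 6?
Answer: -72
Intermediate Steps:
d = -18 (d = -3*(0*1 + 6) = -3*(0 + 6) = -3*6 = -18)
C = -18
R*C + 36 = 6*(-18) + 36 = -108 + 36 = -72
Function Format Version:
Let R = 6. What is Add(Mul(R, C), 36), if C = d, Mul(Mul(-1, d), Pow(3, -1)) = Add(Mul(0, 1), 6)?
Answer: -72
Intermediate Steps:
d = -18 (d = Mul(-3, Add(Mul(0, 1), 6)) = Mul(-3, Add(0, 6)) = Mul(-3, 6) = -18)
C = -18
Add(Mul(R, C), 36) = Add(Mul(6, -18), 36) = Add(-108, 36) = -72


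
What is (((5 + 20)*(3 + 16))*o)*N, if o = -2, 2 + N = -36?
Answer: 36100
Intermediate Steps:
N = -38 (N = -2 - 36 = -38)
(((5 + 20)*(3 + 16))*o)*N = (((5 + 20)*(3 + 16))*(-2))*(-38) = ((25*19)*(-2))*(-38) = (475*(-2))*(-38) = -950*(-38) = 36100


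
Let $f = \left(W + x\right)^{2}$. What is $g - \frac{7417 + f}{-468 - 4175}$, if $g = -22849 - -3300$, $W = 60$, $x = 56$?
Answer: $- \frac{90745134}{4643} \approx -19545.0$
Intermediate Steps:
$f = 13456$ ($f = \left(60 + 56\right)^{2} = 116^{2} = 13456$)
$g = -19549$ ($g = -22849 + 3300 = -19549$)
$g - \frac{7417 + f}{-468 - 4175} = -19549 - \frac{7417 + 13456}{-468 - 4175} = -19549 - \frac{20873}{-4643} = -19549 - 20873 \left(- \frac{1}{4643}\right) = -19549 - - \frac{20873}{4643} = -19549 + \frac{20873}{4643} = - \frac{90745134}{4643}$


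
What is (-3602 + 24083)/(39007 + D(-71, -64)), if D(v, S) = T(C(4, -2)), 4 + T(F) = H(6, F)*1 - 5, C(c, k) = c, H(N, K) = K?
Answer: 20481/39002 ≈ 0.52513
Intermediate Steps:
T(F) = -9 + F (T(F) = -4 + (F*1 - 5) = -4 + (F - 5) = -4 + (-5 + F) = -9 + F)
D(v, S) = -5 (D(v, S) = -9 + 4 = -5)
(-3602 + 24083)/(39007 + D(-71, -64)) = (-3602 + 24083)/(39007 - 5) = 20481/39002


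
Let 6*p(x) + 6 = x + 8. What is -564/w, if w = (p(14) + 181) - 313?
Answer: 423/97 ≈ 4.3608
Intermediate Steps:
p(x) = ⅓ + x/6 (p(x) = -1 + (x + 8)/6 = -1 + (8 + x)/6 = -1 + (4/3 + x/6) = ⅓ + x/6)
w = -388/3 (w = ((⅓ + (⅙)*14) + 181) - 313 = ((⅓ + 7/3) + 181) - 313 = (8/3 + 181) - 313 = 551/3 - 313 = -388/3 ≈ -129.33)
-564/w = -564/(-388/3) = -564*(-3/388) = 423/97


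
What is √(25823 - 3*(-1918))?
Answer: √31577 ≈ 177.70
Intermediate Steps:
√(25823 - 3*(-1918)) = √(25823 + 5754) = √31577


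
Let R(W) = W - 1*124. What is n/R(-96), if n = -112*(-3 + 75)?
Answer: 2016/55 ≈ 36.655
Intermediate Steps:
R(W) = -124 + W (R(W) = W - 124 = -124 + W)
n = -8064 (n = -112*72 = -8064)
n/R(-96) = -8064/(-124 - 96) = -8064/(-220) = -8064*(-1/220) = 2016/55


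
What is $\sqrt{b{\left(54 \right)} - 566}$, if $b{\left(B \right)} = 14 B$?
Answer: $\sqrt{190} \approx 13.784$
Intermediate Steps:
$\sqrt{b{\left(54 \right)} - 566} = \sqrt{14 \cdot 54 - 566} = \sqrt{756 - 566} = \sqrt{190}$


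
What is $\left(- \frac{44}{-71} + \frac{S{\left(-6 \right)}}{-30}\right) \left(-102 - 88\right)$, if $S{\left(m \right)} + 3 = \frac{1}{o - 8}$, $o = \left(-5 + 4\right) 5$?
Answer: $- \frac{380000}{2769} \approx -137.23$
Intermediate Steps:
$o = -5$ ($o = \left(-1\right) 5 = -5$)
$S{\left(m \right)} = - \frac{40}{13}$ ($S{\left(m \right)} = -3 + \frac{1}{-5 - 8} = -3 + \frac{1}{-13} = -3 - \frac{1}{13} = - \frac{40}{13}$)
$\left(- \frac{44}{-71} + \frac{S{\left(-6 \right)}}{-30}\right) \left(-102 - 88\right) = \left(- \frac{44}{-71} - \frac{40}{13 \left(-30\right)}\right) \left(-102 - 88\right) = \left(\left(-44\right) \left(- \frac{1}{71}\right) - - \frac{4}{39}\right) \left(-190\right) = \left(\frac{44}{71} + \frac{4}{39}\right) \left(-190\right) = \frac{2000}{2769} \left(-190\right) = - \frac{380000}{2769}$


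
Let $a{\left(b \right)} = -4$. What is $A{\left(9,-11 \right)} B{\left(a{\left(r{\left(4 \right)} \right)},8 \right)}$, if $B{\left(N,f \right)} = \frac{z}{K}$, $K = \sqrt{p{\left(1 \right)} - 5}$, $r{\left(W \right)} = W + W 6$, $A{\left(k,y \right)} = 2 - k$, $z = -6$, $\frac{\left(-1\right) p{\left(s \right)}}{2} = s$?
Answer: $- 6 i \sqrt{7} \approx - 15.875 i$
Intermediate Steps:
$p{\left(s \right)} = - 2 s$
$r{\left(W \right)} = 7 W$ ($r{\left(W \right)} = W + 6 W = 7 W$)
$K = i \sqrt{7}$ ($K = \sqrt{\left(-2\right) 1 - 5} = \sqrt{-2 - 5} = \sqrt{-7} = i \sqrt{7} \approx 2.6458 i$)
$B{\left(N,f \right)} = \frac{6 i \sqrt{7}}{7}$ ($B{\left(N,f \right)} = - \frac{6}{i \sqrt{7}} = - 6 \left(- \frac{i \sqrt{7}}{7}\right) = \frac{6 i \sqrt{7}}{7}$)
$A{\left(9,-11 \right)} B{\left(a{\left(r{\left(4 \right)} \right)},8 \right)} = \left(2 - 9\right) \frac{6 i \sqrt{7}}{7} = - 7 \frac{6 i \sqrt{7}}{7} = - 6 i \sqrt{7}$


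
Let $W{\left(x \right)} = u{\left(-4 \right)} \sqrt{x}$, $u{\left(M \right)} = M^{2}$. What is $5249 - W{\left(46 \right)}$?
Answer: $5249 - 16 \sqrt{46} \approx 5140.5$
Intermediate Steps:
$W{\left(x \right)} = 16 \sqrt{x}$ ($W{\left(x \right)} = \left(-4\right)^{2} \sqrt{x} = 16 \sqrt{x}$)
$5249 - W{\left(46 \right)} = 5249 - 16 \sqrt{46}$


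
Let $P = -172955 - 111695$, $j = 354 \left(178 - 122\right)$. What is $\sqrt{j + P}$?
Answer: $i \sqrt{264826} \approx 514.61 i$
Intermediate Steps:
$j = 19824$ ($j = 354 \cdot 56 = 19824$)
$P = -284650$
$\sqrt{j + P} = \sqrt{19824 - 284650} = \sqrt{-264826} = i \sqrt{264826}$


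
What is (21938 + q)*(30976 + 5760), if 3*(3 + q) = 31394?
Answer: 3570702464/3 ≈ 1.1902e+9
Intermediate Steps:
q = 31385/3 (q = -3 + (⅓)*31394 = -3 + 31394/3 = 31385/3 ≈ 10462.)
(21938 + q)*(30976 + 5760) = (21938 + 31385/3)*(30976 + 5760) = (97199/3)*36736 = 3570702464/3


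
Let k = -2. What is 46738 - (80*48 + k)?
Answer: 42900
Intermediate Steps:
46738 - (80*48 + k) = 46738 - (80*48 - 2) = 46738 - (3840 - 2) = 46738 - 1*3838 = 46738 - 3838 = 42900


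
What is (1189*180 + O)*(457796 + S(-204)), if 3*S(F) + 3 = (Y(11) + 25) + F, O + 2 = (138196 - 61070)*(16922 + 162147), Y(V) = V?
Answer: 6321874393681168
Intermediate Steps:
O = 13810875692 (O = -2 + (138196 - 61070)*(16922 + 162147) = -2 + 77126*179069 = -2 + 13810875694 = 13810875692)
S(F) = 11 + F/3 (S(F) = -1 + ((11 + 25) + F)/3 = -1 + (36 + F)/3 = -1 + (12 + F/3) = 11 + F/3)
(1189*180 + O)*(457796 + S(-204)) = (1189*180 + 13810875692)*(457796 + (11 + (⅓)*(-204))) = (214020 + 13810875692)*(457796 + (11 - 68)) = 13811089712*(457796 - 57) = 13811089712*457739 = 6321874393681168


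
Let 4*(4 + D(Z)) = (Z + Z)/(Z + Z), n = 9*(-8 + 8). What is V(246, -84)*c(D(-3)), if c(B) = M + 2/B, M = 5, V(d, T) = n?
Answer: 0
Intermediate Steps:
n = 0 (n = 9*0 = 0)
D(Z) = -15/4 (D(Z) = -4 + ((Z + Z)/(Z + Z))/4 = -4 + ((2*Z)/((2*Z)))/4 = -4 + ((2*Z)*(1/(2*Z)))/4 = -4 + (1/4)*1 = -4 + 1/4 = -15/4)
V(d, T) = 0
c(B) = 5 + 2/B
V(246, -84)*c(D(-3)) = 0*(5 + 2/(-15/4)) = 0*(5 + 2*(-4/15)) = 0*(5 - 8/15) = 0*(67/15) = 0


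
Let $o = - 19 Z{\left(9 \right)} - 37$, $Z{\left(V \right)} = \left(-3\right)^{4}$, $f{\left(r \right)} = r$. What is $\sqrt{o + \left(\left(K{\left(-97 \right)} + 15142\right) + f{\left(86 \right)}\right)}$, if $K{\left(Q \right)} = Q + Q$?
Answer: $\sqrt{13458} \approx 116.01$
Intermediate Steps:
$Z{\left(V \right)} = 81$
$K{\left(Q \right)} = 2 Q$
$o = -1576$ ($o = \left(-19\right) 81 - 37 = -1539 - 37 = -1576$)
$\sqrt{o + \left(\left(K{\left(-97 \right)} + 15142\right) + f{\left(86 \right)}\right)} = \sqrt{-1576 + \left(\left(2 \left(-97\right) + 15142\right) + 86\right)} = \sqrt{-1576 + \left(\left(-194 + 15142\right) + 86\right)} = \sqrt{-1576 + \left(14948 + 86\right)} = \sqrt{-1576 + 15034} = \sqrt{13458}$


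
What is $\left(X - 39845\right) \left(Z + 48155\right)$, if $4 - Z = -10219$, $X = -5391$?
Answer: $-2640787208$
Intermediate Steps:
$Z = 10223$ ($Z = 4 - -10219 = 4 + 10219 = 10223$)
$\left(X - 39845\right) \left(Z + 48155\right) = \left(-5391 - 39845\right) \left(10223 + 48155\right) = \left(-45236\right) 58378 = -2640787208$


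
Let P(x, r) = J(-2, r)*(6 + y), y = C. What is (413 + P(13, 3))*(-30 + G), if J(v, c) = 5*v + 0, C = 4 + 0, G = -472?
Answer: -157126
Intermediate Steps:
C = 4
y = 4
J(v, c) = 5*v
P(x, r) = -100 (P(x, r) = (5*(-2))*(6 + 4) = -10*10 = -100)
(413 + P(13, 3))*(-30 + G) = (413 - 100)*(-30 - 472) = 313*(-502) = -157126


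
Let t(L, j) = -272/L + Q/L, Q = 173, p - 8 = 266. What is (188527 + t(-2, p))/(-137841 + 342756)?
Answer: 377153/409830 ≈ 0.92027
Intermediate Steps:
p = 274 (p = 8 + 266 = 274)
t(L, j) = -99/L (t(L, j) = -272/L + 173/L = -99/L)
(188527 + t(-2, p))/(-137841 + 342756) = (188527 - 99/(-2))/(-137841 + 342756) = (188527 - 99*(-1/2))/204915 = (188527 + 99/2)*(1/204915) = (377153/2)*(1/204915) = 377153/409830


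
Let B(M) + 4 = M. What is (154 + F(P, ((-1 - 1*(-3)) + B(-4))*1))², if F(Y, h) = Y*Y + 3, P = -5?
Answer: 33124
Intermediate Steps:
B(M) = -4 + M
F(Y, h) = 3 + Y² (F(Y, h) = Y² + 3 = 3 + Y²)
(154 + F(P, ((-1 - 1*(-3)) + B(-4))*1))² = (154 + (3 + (-5)²))² = (154 + (3 + 25))² = (154 + 28)² = 182² = 33124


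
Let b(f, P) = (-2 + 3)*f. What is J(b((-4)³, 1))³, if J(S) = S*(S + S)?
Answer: 549755813888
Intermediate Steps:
b(f, P) = f (b(f, P) = 1*f = f)
J(S) = 2*S² (J(S) = S*(2*S) = 2*S²)
J(b((-4)³, 1))³ = (2*((-4)³)²)³ = (2*(-64)²)³ = (2*4096)³ = 8192³ = 549755813888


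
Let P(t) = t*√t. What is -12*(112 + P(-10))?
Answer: -1344 + 120*I*√10 ≈ -1344.0 + 379.47*I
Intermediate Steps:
P(t) = t^(3/2)
-12*(112 + P(-10)) = -12*(112 + (-10)^(3/2)) = -12*(112 - 10*I*√10) = -1344 + 120*I*√10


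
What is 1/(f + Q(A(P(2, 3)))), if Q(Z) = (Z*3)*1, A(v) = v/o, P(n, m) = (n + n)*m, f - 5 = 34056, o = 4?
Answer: 1/34070 ≈ 2.9351e-5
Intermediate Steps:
f = 34061 (f = 5 + 34056 = 34061)
P(n, m) = 2*m*n (P(n, m) = (2*n)*m = 2*m*n)
A(v) = v/4
Q(Z) = 3*Z (Q(Z) = (3*Z)*1 = 3*Z)
1/(f + Q(A(P(2, 3)))) = 1/(34061 + 3*((2*3*2)/4)) = 1/(34061 + 3*((¼)*12)) = 1/(34061 + 3*3) = 1/(34061 + 9) = 1/34070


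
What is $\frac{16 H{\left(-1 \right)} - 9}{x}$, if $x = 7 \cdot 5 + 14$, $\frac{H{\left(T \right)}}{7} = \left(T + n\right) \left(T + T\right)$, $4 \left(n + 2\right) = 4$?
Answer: $\frac{439}{49} \approx 8.9592$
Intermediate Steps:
$n = -1$ ($n = -2 + \frac{1}{4} \cdot 4 = -2 + 1 = -1$)
$H{\left(T \right)} = 14 T \left(-1 + T\right)$ ($H{\left(T \right)} = 7 \left(T - 1\right) \left(T + T\right) = 7 \left(-1 + T\right) 2 T = 7 \cdot 2 T \left(-1 + T\right) = 14 T \left(-1 + T\right)$)
$x = 49$ ($x = 35 + 14 = 49$)
$\frac{16 H{\left(-1 \right)} - 9}{x} = \frac{16 \cdot 14 \left(-1\right) \left(-1 - 1\right) - 9}{49} = \left(16 \cdot 14 \left(-1\right) \left(-2\right) - 9\right) \frac{1}{49} = \left(16 \cdot 28 - 9\right) \frac{1}{49} = \left(448 - 9\right) \frac{1}{49} = 439 \cdot \frac{1}{49} = \frac{439}{49}$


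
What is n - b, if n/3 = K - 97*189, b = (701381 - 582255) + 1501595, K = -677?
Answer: -1677751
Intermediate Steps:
b = 1620721 (b = 119126 + 1501595 = 1620721)
n = -57030 (n = 3*(-677 - 97*189) = 3*(-677 - 18333) = 3*(-19010) = -57030)
n - b = -57030 - 1*1620721 = -57030 - 1620721 = -1677751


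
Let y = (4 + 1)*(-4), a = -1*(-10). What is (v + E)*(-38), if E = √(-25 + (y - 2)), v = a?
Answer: -380 - 38*I*√47 ≈ -380.0 - 260.51*I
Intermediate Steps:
a = 10
y = -20 (y = 5*(-4) = -20)
v = 10
E = I*√47 (E = √(-25 + (-20 - 2)) = √(-25 - 22) = √(-47) = I*√47 ≈ 6.8557*I)
(v + E)*(-38) = (10 + I*√47)*(-38) = -380 - 38*I*√47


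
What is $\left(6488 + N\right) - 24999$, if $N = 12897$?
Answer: $-5614$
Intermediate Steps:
$\left(6488 + N\right) - 24999 = \left(6488 + 12897\right) - 24999 = 19385 - 24999 = -5614$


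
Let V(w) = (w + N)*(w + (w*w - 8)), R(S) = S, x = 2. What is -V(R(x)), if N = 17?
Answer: 38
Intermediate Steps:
V(w) = (17 + w)*(-8 + w + w²) (V(w) = (w + 17)*(w + (w*w - 8)) = (17 + w)*(w + (w² - 8)) = (17 + w)*(w + (-8 + w²)) = (17 + w)*(-8 + w + w²))
-V(R(x)) = -(-136 + 2³ + 9*2 + 18*2²) = -(-136 + 8 + 18 + 18*4) = -(-136 + 8 + 18 + 72) = -1*(-38) = 38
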